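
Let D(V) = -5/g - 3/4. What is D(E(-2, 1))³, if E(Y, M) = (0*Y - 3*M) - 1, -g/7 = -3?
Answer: -571787/592704 ≈ -0.96471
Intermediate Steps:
g = 21 (g = -7*(-3) = 21)
E(Y, M) = -1 - 3*M (E(Y, M) = (0 - 3*M) - 1 = -3*M - 1 = -1 - 3*M)
D(V) = -83/84 (D(V) = -5/21 - 3/4 = -5*1/21 - 3*¼ = -5/21 - ¾ = -83/84)
D(E(-2, 1))³ = (-83/84)³ = -571787/592704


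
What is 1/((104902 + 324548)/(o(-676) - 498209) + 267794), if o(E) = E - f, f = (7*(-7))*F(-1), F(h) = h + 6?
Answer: 49864/13353237071 ≈ 3.7342e-6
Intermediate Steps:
F(h) = 6 + h
f = -245 (f = (7*(-7))*(6 - 1) = -49*5 = -245)
o(E) = 245 + E (o(E) = E - 1*(-245) = E + 245 = 245 + E)
1/((104902 + 324548)/(o(-676) - 498209) + 267794) = 1/((104902 + 324548)/((245 - 676) - 498209) + 267794) = 1/(429450/(-431 - 498209) + 267794) = 1/(429450/(-498640) + 267794) = 1/(429450*(-1/498640) + 267794) = 1/(-42945/49864 + 267794) = 1/(13353237071/49864) = 49864/13353237071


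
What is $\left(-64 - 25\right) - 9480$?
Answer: $-9569$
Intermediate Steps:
$\left(-64 - 25\right) - 9480 = -89 - 9480 = -9569$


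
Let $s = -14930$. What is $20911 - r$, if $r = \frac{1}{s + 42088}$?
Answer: $\frac{567900937}{27158} \approx 20911.0$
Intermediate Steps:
$r = \frac{1}{27158}$ ($r = \frac{1}{-14930 + 42088} = \frac{1}{27158} \approx 3.6822 \cdot 10^{-5}$)
$20911 - r = 20911 - \frac{1}{27158} = \frac{567900937}{27158}$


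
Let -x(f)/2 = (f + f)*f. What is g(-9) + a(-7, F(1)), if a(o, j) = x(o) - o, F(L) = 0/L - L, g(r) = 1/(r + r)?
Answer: -3403/18 ≈ -189.06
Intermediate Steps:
x(f) = -4*f² (x(f) = -2*(f + f)*f = -2*2*f*f = -4*f²)
g(r) = 1/(2*r)
F(L) = -L (F(L) = 0 - L = -L)
a(o, j) = -o - 4*o² (a(o, j) = -4*o² - o = -o - 4*o²)
g(-9) + a(-7, F(1)) = (½)/(-9) - 7*(-1 - 4*(-7)) = (½)*(-⅑) - 7*(-1 + 28) = -1/18 - 7*27 = -1/18 - 189 = -3403/18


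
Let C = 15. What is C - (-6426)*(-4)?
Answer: -25689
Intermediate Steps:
C - (-6426)*(-4) = 15 - (-6426)*(-4) = 15 - 357*72 = 15 - 25704 = -25689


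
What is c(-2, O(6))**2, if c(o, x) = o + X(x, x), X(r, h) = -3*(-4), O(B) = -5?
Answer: 100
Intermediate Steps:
X(r, h) = 12
c(o, x) = 12 + o (c(o, x) = o + 12 = 12 + o)
c(-2, O(6))**2 = (12 - 2)**2 = 10**2 = 100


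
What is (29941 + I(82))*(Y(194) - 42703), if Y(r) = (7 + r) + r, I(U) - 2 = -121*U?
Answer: -847048468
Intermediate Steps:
I(U) = 2 - 121*U
Y(r) = 7 + 2*r
(29941 + I(82))*(Y(194) - 42703) = (29941 + (2 - 121*82))*((7 + 2*194) - 42703) = (29941 + (2 - 9922))*((7 + 388) - 42703) = (29941 - 9920)*(395 - 42703) = 20021*(-42308) = -847048468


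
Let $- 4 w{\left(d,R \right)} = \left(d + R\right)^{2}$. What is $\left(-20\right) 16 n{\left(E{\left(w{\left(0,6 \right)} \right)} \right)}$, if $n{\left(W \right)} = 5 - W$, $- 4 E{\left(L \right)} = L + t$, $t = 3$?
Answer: $-1120$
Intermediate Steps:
$w{\left(d,R \right)} = - \frac{\left(R + d\right)^{2}}{4}$ ($w{\left(d,R \right)} = - \frac{\left(d + R\right)^{2}}{4} = - \frac{\left(R + d\right)^{2}}{4}$)
$E{\left(L \right)} = - \frac{3}{4} - \frac{L}{4}$ ($E{\left(L \right)} = - \frac{L + 3}{4} = - \frac{3 + L}{4} = - \frac{3}{4} - \frac{L}{4}$)
$\left(-20\right) 16 n{\left(E{\left(w{\left(0,6 \right)} \right)} \right)} = \left(-20\right) 16 \left(5 - \left(- \frac{3}{4} - \frac{\left(- \frac{1}{4}\right) \left(6 + 0\right)^{2}}{4}\right)\right) = - 320 \left(5 - \left(- \frac{3}{4} - \frac{\left(- \frac{1}{4}\right) 6^{2}}{4}\right)\right) = - 320 \left(5 - \left(- \frac{3}{4} - \frac{\left(- \frac{1}{4}\right) 36}{4}\right)\right) = - 320 \left(5 - \left(- \frac{3}{4} - - \frac{9}{4}\right)\right) = - 320 \left(5 - \left(- \frac{3}{4} + \frac{9}{4}\right)\right) = - 320 \left(5 - \frac{3}{2}\right) = \left(-320\right) \frac{7}{2} = -1120$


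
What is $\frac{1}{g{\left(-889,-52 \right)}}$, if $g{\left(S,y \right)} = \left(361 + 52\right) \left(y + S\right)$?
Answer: $- \frac{1}{388633} \approx -2.5731 \cdot 10^{-6}$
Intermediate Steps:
$g{\left(S,y \right)} = 413 S + 413 y$ ($g{\left(S,y \right)} = 413 \left(S + y\right) = 413 S + 413 y$)
$\frac{1}{g{\left(-889,-52 \right)}} = \frac{1}{413 \left(-889\right) + 413 \left(-52\right)} = \frac{1}{-367157 - 21476} = \frac{1}{-388633} = - \frac{1}{388633}$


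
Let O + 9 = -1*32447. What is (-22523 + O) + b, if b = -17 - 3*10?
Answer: -55026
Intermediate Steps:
b = -47 (b = -17 - 30 = -47)
O = -32456 (O = -9 - 1*32447 = -9 - 32447 = -32456)
(-22523 + O) + b = (-22523 - 32456) - 47 = -54979 - 47 = -55026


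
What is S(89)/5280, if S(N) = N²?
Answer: 7921/5280 ≈ 1.5002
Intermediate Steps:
S(89)/5280 = 89²/5280 = 7921*(1/5280) = 7921/5280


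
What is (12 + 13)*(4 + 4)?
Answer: 200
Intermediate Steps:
(12 + 13)*(4 + 4) = 25*8 = 200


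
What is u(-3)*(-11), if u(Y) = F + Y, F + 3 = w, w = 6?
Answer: 0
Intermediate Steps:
F = 3 (F = -3 + 6 = 3)
u(Y) = 3 + Y
u(-3)*(-11) = (3 - 3)*(-11) = 0*(-11) = 0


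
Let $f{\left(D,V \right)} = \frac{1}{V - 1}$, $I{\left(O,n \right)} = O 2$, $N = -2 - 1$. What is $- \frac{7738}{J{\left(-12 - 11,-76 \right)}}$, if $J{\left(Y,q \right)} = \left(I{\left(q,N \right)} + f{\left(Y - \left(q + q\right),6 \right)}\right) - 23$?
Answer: $\frac{19345}{437} \approx 44.268$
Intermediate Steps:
$N = -3$ ($N = -2 - 1 = -3$)
$I{\left(O,n \right)} = 2 O$
$f{\left(D,V \right)} = \frac{1}{-1 + V}$
$J{\left(Y,q \right)} = - \frac{114}{5} + 2 q$ ($J{\left(Y,q \right)} = \left(2 q + \frac{1}{-1 + 6}\right) - 23 = \left(2 q + \frac{1}{5}\right) - 23 = \left(\frac{1}{5} + 2 q\right) - 23 = - \frac{114}{5} + 2 q$)
$- \frac{7738}{J{\left(-12 - 11,-76 \right)}} = - \frac{7738}{- \frac{114}{5} + 2 \left(-76\right)} = - \frac{7738}{- \frac{114}{5} - 152} = - \frac{7738}{- \frac{874}{5}} = \left(-7738\right) \left(- \frac{5}{874}\right) = \frac{19345}{437}$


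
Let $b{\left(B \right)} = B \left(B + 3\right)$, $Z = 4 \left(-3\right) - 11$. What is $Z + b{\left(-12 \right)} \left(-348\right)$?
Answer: $-37607$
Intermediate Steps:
$Z = -23$ ($Z = -12 - 11 = -23$)
$b{\left(B \right)} = B \left(3 + B\right)$
$Z + b{\left(-12 \right)} \left(-348\right) = -23 + - 12 \left(3 - 12\right) \left(-348\right) = -23 + \left(-12\right) \left(-9\right) \left(-348\right) = -23 + 108 \left(-348\right) = -23 - 37584 = -37607$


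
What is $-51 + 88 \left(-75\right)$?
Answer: $-6651$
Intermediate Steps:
$-51 + 88 \left(-75\right) = -51 - 6600 = -6651$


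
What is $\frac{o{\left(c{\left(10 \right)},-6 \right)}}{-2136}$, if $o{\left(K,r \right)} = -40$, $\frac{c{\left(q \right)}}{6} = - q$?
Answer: $\frac{5}{267} \approx 0.018727$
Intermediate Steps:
$c{\left(q \right)} = - 6 q$ ($c{\left(q \right)} = 6 \left(- q\right) = - 6 q$)
$\frac{o{\left(c{\left(10 \right)},-6 \right)}}{-2136} = - \frac{40}{-2136} = \left(-40\right) \left(- \frac{1}{2136}\right) = \frac{5}{267}$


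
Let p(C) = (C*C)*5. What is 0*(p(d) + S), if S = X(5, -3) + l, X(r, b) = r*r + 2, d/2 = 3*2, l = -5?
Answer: 0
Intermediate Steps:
d = 12 (d = 2*(3*2) = 2*6 = 12)
X(r, b) = 2 + r² (X(r, b) = r² + 2 = 2 + r²)
S = 22 (S = (2 + 5²) - 5 = (2 + 25) - 5 = 27 - 5 = 22)
p(C) = 5*C² (p(C) = C²*5 = 5*C²)
0*(p(d) + S) = 0*(5*12² + 22) = 0*(5*144 + 22) = 0*(720 + 22) = 0*742 = 0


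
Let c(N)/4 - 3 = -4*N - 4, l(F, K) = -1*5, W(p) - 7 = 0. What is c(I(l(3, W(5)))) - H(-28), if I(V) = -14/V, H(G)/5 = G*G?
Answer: -19844/5 ≈ -3968.8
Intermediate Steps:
W(p) = 7 (W(p) = 7 + 0 = 7)
H(G) = 5*G² (H(G) = 5*(G*G) = 5*G²)
l(F, K) = -5
c(N) = -4 - 16*N (c(N) = 12 + 4*(-4*N - 4) = 12 + 4*(-4 - 4*N) = 12 + (-16 - 16*N) = -4 - 16*N)
c(I(l(3, W(5)))) - H(-28) = (-4 - (-224)/(-5)) - 5*(-28)² = (-4 - (-224)*(-1)/5) - 5*784 = (-4 - 16*14/5) - 1*3920 = (-4 - 224/5) - 3920 = -244/5 - 3920 = -19844/5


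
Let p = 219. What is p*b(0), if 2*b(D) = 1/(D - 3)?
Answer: -73/2 ≈ -36.500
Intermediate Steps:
b(D) = 1/(2*(-3 + D)) (b(D) = 1/(2*(D - 3)) = 1/(2*(-3 + D)))
p*b(0) = 219*(1/(2*(-3 + 0))) = 219*((½)/(-3)) = 219*((½)*(-⅓)) = 219*(-⅙) = -73/2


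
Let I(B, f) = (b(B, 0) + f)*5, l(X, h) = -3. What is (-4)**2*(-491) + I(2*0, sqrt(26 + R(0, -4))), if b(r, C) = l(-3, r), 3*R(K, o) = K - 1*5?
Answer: -7871 + 5*sqrt(219)/3 ≈ -7846.3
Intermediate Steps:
R(K, o) = -5/3 + K/3 (R(K, o) = (K - 1*5)/3 = (K - 5)/3 = (-5 + K)/3 = -5/3 + K/3)
b(r, C) = -3
I(B, f) = -15 + 5*f (I(B, f) = (-3 + f)*5 = -15 + 5*f)
(-4)**2*(-491) + I(2*0, sqrt(26 + R(0, -4))) = (-4)**2*(-491) + (-15 + 5*sqrt(26 + (-5/3 + (1/3)*0))) = 16*(-491) + (-15 + 5*sqrt(26 + (-5/3 + 0))) = -7856 + (-15 + 5*sqrt(26 - 5/3)) = -7856 + (-15 + 5*sqrt(73/3)) = -7856 + (-15 + 5*(sqrt(219)/3)) = -7856 + (-15 + 5*sqrt(219)/3) = -7871 + 5*sqrt(219)/3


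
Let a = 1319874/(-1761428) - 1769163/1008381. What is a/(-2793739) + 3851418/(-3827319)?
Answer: -96522921632273908360533/95919046156296599421406 ≈ -1.0063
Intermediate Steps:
a = -67381653163/26911977698 (a = 1319874*(-1/1761428) - 1769163*1/1008381 = -659937/880714 - 53611/30557 = -67381653163/26911977698 ≈ -2.5038)
a/(-2793739) + 3851418/(-3827319) = -67381653163/26911977698/(-2793739) + 3851418/(-3827319) = -67381653163/26911977698*(-1/2793739) + 3851418*(-1/3827319) = 67381653163/75185041662032822 - 1283806/1275773 = -96522921632273908360533/95919046156296599421406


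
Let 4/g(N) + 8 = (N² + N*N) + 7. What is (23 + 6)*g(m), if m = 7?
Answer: 116/97 ≈ 1.1959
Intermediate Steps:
g(N) = 4/(-1 + 2*N²) (g(N) = 4/(-8 + ((N² + N*N) + 7)) = 4/(-8 + ((N² + N²) + 7)) = 4/(-8 + (2*N² + 7)) = 4/(-8 + (7 + 2*N²)) = 4/(-1 + 2*N²))
(23 + 6)*g(m) = (23 + 6)*(4/(-1 + 2*7²)) = 29*(4/(-1 + 2*49)) = 29*(4/(-1 + 98)) = 29*(4/97) = 116/97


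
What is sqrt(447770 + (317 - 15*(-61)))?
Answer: sqrt(449002) ≈ 670.08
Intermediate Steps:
sqrt(447770 + (317 - 15*(-61))) = sqrt(447770 + (317 + 915)) = sqrt(447770 + 1232) = sqrt(449002)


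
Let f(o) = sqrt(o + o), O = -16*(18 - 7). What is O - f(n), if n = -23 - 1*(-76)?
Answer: -176 - sqrt(106) ≈ -186.30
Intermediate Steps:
O = -176 (O = -16*11 = -176)
n = 53 (n = -23 + 76 = 53)
f(o) = sqrt(2)*sqrt(o) (f(o) = sqrt(2*o) = sqrt(2)*sqrt(o))
O - f(n) = -176 - sqrt(2)*sqrt(53) = -176 - sqrt(106)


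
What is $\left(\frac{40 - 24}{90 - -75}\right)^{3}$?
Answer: $\frac{4096}{4492125} \approx 0.00091182$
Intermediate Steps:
$\left(\frac{40 - 24}{90 - -75}\right)^{3} = \left(\frac{16}{90 + 75}\right)^{3} = \left(\frac{16}{165}\right)^{3} = \frac{4096}{4492125}$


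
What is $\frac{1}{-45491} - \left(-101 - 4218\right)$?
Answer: $\frac{196475628}{45491} \approx 4319.0$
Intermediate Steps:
$\frac{1}{-45491} - \left(-101 - 4218\right) = - \frac{1}{45491} - \left(-101 - 4218\right) = - \frac{1}{45491} - -4319 = - \frac{1}{45491} + 4319 = \frac{196475628}{45491}$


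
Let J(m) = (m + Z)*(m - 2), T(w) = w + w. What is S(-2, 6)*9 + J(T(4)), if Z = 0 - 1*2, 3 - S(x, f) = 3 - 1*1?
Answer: 45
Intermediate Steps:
T(w) = 2*w
S(x, f) = 1 (S(x, f) = 3 - (3 - 1*1) = 3 - (3 - 1) = 3 - 1*2 = 3 - 2 = 1)
Z = -2 (Z = 0 - 2 = -2)
J(m) = (-2 + m)² (J(m) = (m - 2)*(m - 2) = (-2 + m)*(-2 + m) = (-2 + m)²)
S(-2, 6)*9 + J(T(4)) = 1*9 + (4 + (2*4)² - 8*4) = 9 + (4 + 8² - 4*8) = 9 + (4 + 64 - 32) = 9 + 36 = 45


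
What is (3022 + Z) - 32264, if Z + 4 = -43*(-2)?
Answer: -29160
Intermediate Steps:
Z = 82 (Z = -4 - 43*(-2) = -4 + 86 = 82)
(3022 + Z) - 32264 = (3022 + 82) - 32264 = 3104 - 32264 = -29160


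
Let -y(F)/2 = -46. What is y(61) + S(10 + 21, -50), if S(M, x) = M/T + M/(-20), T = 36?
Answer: 4109/45 ≈ 91.311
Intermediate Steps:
y(F) = 92 (y(F) = -2*(-46) = 92)
S(M, x) = -M/45 (S(M, x) = M/36 + M/(-20) = M*(1/36) + M*(-1/20) = M/36 - M/20 = -M/45)
y(61) + S(10 + 21, -50) = 92 - (10 + 21)/45 = 92 - 1/45*31 = 92 - 31/45 = 4109/45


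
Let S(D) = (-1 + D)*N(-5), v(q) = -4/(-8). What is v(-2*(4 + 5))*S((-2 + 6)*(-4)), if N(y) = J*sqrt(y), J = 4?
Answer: -34*I*sqrt(5) ≈ -76.026*I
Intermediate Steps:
N(y) = 4*sqrt(y)
v(q) = 1/2 (v(q) = -4*(-1/8) = 1/2)
S(D) = 4*I*sqrt(5)*(-1 + D) (S(D) = (-1 + D)*(4*sqrt(-5)) = (-1 + D)*(4*(I*sqrt(5))) = (-1 + D)*(4*I*sqrt(5)) = 4*I*sqrt(5)*(-1 + D))
v(-2*(4 + 5))*S((-2 + 6)*(-4)) = (4*I*sqrt(5)*(-1 + (-2 + 6)*(-4)))/2 = (4*I*sqrt(5)*(-1 + 4*(-4)))/2 = (4*I*sqrt(5)*(-1 - 16))/2 = (4*I*sqrt(5)*(-17))/2 = (-68*I*sqrt(5))/2 = -34*I*sqrt(5)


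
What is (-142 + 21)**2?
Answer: 14641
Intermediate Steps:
(-142 + 21)**2 = (-121)**2 = 14641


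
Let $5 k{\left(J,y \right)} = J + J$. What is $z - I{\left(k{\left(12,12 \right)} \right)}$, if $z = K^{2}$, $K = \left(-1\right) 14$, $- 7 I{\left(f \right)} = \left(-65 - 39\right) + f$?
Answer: $\frac{6364}{35} \approx 181.83$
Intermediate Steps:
$k{\left(J,y \right)} = \frac{2 J}{5}$ ($k{\left(J,y \right)} = \frac{J + J}{5} = \frac{2 J}{5}$)
$I{\left(f \right)} = \frac{104}{7} - \frac{f}{7}$ ($I{\left(f \right)} = - \frac{\left(-65 - 39\right) + f}{7} = - \frac{-104 + f}{7} = \frac{104}{7} - \frac{f}{7}$)
$K = -14$
$z = 196$ ($z = \left(-14\right)^{2} = 196$)
$z - I{\left(k{\left(12,12 \right)} \right)} = 196 - \left(\frac{104}{7} - \frac{\frac{2}{5} \cdot 12}{7}\right) = 196 - \left(\frac{104}{7} - \frac{24}{35}\right) = 196 - \frac{496}{35} = \frac{6364}{35}$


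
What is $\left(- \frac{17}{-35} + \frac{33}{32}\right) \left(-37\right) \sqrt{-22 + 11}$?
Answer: $- \frac{62863 i \sqrt{11}}{1120} \approx - 186.15 i$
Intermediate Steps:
$\left(- \frac{17}{-35} + \frac{33}{32}\right) \left(-37\right) \sqrt{-22 + 11} = \left(\left(-17\right) \left(- \frac{1}{35}\right) + 33 \cdot \frac{1}{32}\right) \left(-37\right) \sqrt{-11} = \left(\frac{17}{35} + \frac{33}{32}\right) \left(-37\right) i \sqrt{11} = \frac{1699}{1120} \left(-37\right) i \sqrt{11} = - \frac{62863 i \sqrt{11}}{1120}$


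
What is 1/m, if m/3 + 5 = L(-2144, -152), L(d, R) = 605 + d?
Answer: -1/4632 ≈ -0.00021589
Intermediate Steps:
m = -4632 (m = -15 + 3*(605 - 2144) = -15 + 3*(-1539) = -15 - 4617 = -4632)
1/m = 1/(-4632) = -1/4632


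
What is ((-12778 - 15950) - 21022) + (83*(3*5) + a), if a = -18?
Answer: -48523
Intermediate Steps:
((-12778 - 15950) - 21022) + (83*(3*5) + a) = ((-12778 - 15950) - 21022) + (83*(3*5) - 18) = (-28728 - 21022) + (83*15 - 18) = -49750 + (1245 - 18) = -49750 + 1227 = -48523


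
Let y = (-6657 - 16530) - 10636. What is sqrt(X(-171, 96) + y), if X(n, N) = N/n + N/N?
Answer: I*sqrt(109889502)/57 ≈ 183.91*I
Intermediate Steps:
X(n, N) = 1 + N/n (X(n, N) = N/n + 1 = 1 + N/n)
y = -33823 (y = -23187 - 10636 = -33823)
sqrt(X(-171, 96) + y) = sqrt((96 - 171)/(-171) - 33823) = sqrt(-1/171*(-75) - 33823) = sqrt(25/57 - 33823) = sqrt(-1927886/57) = I*sqrt(109889502)/57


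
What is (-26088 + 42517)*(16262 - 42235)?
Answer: -426710417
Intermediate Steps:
(-26088 + 42517)*(16262 - 42235) = 16429*(-25973) = -426710417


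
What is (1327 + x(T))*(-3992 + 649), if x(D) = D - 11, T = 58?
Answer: -4593282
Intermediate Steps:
x(D) = -11 + D
(1327 + x(T))*(-3992 + 649) = (1327 + (-11 + 58))*(-3992 + 649) = (1327 + 47)*(-3343) = 1374*(-3343) = -4593282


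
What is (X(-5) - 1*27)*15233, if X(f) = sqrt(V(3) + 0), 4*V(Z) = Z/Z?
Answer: -807349/2 ≈ -4.0367e+5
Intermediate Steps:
V(Z) = 1/4 (V(Z) = (Z/Z)/4 = (1/4)*1 = 1/4)
X(f) = 1/2 (X(f) = sqrt(1/4 + 0) = sqrt(1/4) = 1/2)
(X(-5) - 1*27)*15233 = (1/2 - 1*27)*15233 = (1/2 - 27)*15233 = -53/2*15233 = -807349/2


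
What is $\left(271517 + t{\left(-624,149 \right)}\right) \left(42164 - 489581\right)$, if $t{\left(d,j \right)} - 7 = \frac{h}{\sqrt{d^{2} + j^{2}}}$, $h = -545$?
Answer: $-121484453508 + \frac{243842265 \sqrt{411577}}{411577} \approx -1.2148 \cdot 10^{11}$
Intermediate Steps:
$t{\left(d,j \right)} = 7 - \frac{545}{\sqrt{d^{2} + j^{2}}}$
$\left(271517 + t{\left(-624,149 \right)}\right) \left(42164 - 489581\right) = \left(271517 + \left(7 - \frac{545}{\sqrt{\left(-624\right)^{2} + 149^{2}}}\right)\right) \left(42164 - 489581\right) = \left(271517 + \left(7 - \frac{545}{\sqrt{389376 + 22201}}\right)\right) \left(-447417\right) = \left(271517 + \left(7 - \frac{545}{\sqrt{411577}}\right)\right) \left(-447417\right) = \left(271517 + \left(7 - 545 \frac{\sqrt{411577}}{411577}\right)\right) \left(-447417\right) = \left(271517 + \left(7 - \frac{545 \sqrt{411577}}{411577}\right)\right) \left(-447417\right) = \left(271524 - \frac{545 \sqrt{411577}}{411577}\right) \left(-447417\right) = -121484453508 + \frac{243842265 \sqrt{411577}}{411577}$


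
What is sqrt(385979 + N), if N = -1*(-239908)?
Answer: 9*sqrt(7727) ≈ 791.13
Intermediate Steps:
N = 239908
sqrt(385979 + N) = sqrt(385979 + 239908) = sqrt(625887) = 9*sqrt(7727)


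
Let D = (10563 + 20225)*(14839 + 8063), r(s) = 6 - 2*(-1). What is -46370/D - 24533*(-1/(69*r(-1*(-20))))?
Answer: 240254985269/5405818616 ≈ 44.444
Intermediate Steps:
r(s) = 8 (r(s) = 6 + 2 = 8)
D = 705106776 (D = 30788*22902 = 705106776)
-46370/D - 24533*(-1/(69*r(-1*(-20)))) = -46370/705106776 - 24533/(8*(-69)) = -46370*1/705106776 - 24533/(-552) = -23185/352553388 - 24533*(-1/552) = -23185/352553388 + 24533/552 = 240254985269/5405818616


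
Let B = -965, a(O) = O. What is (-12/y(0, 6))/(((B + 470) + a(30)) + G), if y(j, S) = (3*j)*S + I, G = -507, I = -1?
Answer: -1/81 ≈ -0.012346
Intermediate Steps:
y(j, S) = -1 + 3*S*j (y(j, S) = (3*j)*S - 1 = 3*S*j - 1 = -1 + 3*S*j)
(-12/y(0, 6))/(((B + 470) + a(30)) + G) = (-12/(-1 + 3*6*0))/(((-965 + 470) + 30) - 507) = (-12/(-1 + 0))/((-495 + 30) - 507) = (-12/(-1))/(-465 - 507) = -12*(-1)/(-972) = 12*(-1/972) = -1/81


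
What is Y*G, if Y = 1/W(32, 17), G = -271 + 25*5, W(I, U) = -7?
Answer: 146/7 ≈ 20.857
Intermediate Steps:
G = -146 (G = -271 + 125 = -146)
Y = -⅐ (Y = 1/(-7) = -⅐ ≈ -0.14286)
Y*G = -⅐*(-146) = 146/7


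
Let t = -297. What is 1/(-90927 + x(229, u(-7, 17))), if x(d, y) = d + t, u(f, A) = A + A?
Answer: -1/90995 ≈ -1.0990e-5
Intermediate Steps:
u(f, A) = 2*A
x(d, y) = -297 + d (x(d, y) = d - 297 = -297 + d)
1/(-90927 + x(229, u(-7, 17))) = 1/(-90927 + (-297 + 229)) = 1/(-90927 - 68) = 1/(-90995) = -1/90995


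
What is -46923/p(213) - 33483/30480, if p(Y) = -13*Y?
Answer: 148610957/9377680 ≈ 15.847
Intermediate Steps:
-46923/p(213) - 33483/30480 = -46923/((-13*213)) - 33483/30480 = -46923/(-2769) - 33483*1/30480 = -46923*(-1/2769) - 11161/10160 = 15641/923 - 11161/10160 = 148610957/9377680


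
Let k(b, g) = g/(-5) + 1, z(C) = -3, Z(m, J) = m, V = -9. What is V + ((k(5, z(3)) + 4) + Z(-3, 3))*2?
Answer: -19/5 ≈ -3.8000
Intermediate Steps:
k(b, g) = 1 - g/5 (k(b, g) = g*(-⅕) + 1 = -g/5 + 1 = 1 - g/5)
V + ((k(5, z(3)) + 4) + Z(-3, 3))*2 = -9 + (((1 - ⅕*(-3)) + 4) - 3)*2 = -9 + (((1 + ⅗) + 4) - 3)*2 = -9 + ((8/5 + 4) - 3)*2 = -9 + (28/5 - 3)*2 = -9 + (13/5)*2 = -9 + 26/5 = -19/5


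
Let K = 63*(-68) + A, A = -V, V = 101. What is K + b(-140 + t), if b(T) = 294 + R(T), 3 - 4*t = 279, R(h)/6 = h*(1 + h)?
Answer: 256741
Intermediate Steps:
A = -101 (A = -1*101 = -101)
R(h) = 6*h*(1 + h) (R(h) = 6*(h*(1 + h)) = 6*h*(1 + h))
t = -69 (t = ¾ - ¼*279 = ¾ - 279/4 = -69)
K = -4385 (K = 63*(-68) - 101 = -4284 - 101 = -4385)
b(T) = 294 + 6*T*(1 + T)
K + b(-140 + t) = -4385 + (294 + 6*(-140 - 69)*(1 + (-140 - 69))) = -4385 + (294 + 6*(-209)*(1 - 209)) = -4385 + (294 + 6*(-209)*(-208)) = -4385 + (294 + 260832) = -4385 + 261126 = 256741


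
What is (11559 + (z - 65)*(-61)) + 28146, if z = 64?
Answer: 39766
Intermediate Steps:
(11559 + (z - 65)*(-61)) + 28146 = (11559 + (64 - 65)*(-61)) + 28146 = (11559 - 1*(-61)) + 28146 = (11559 + 61) + 28146 = 11620 + 28146 = 39766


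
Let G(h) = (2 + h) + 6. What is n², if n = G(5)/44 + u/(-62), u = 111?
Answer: 4157521/1860496 ≈ 2.2346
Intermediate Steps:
G(h) = 8 + h
n = -2039/1364 (n = (8 + 5)/44 + 111/(-62) = 13*(1/44) + 111*(-1/62) = 13/44 - 111/62 = -2039/1364 ≈ -1.4949)
n² = (-2039/1364)² = 4157521/1860496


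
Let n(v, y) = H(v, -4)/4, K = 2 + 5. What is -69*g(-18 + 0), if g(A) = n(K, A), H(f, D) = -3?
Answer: 207/4 ≈ 51.750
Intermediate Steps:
K = 7
n(v, y) = -¾ (n(v, y) = -3/4 = -3*¼ = -¾)
g(A) = -¾
-69*g(-18 + 0) = -69*(-¾) = 207/4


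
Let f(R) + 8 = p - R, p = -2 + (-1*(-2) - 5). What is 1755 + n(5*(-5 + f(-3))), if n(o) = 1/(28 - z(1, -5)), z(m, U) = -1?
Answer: 50896/29 ≈ 1755.0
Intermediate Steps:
p = -5 (p = -2 + (2 - 5) = -2 - 3 = -5)
f(R) = -13 - R (f(R) = -8 + (-5 - R) = -13 - R)
n(o) = 1/29 (n(o) = 1/(28 - 1*(-1)) = 1/(28 + 1) = 1/29)
1755 + n(5*(-5 + f(-3))) = 1755 + 1/29 = 50896/29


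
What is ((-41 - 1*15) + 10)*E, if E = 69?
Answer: -3174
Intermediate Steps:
((-41 - 1*15) + 10)*E = ((-41 - 1*15) + 10)*69 = ((-41 - 15) + 10)*69 = (-56 + 10)*69 = -46*69 = -3174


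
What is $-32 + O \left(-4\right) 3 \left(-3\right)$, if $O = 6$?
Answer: $184$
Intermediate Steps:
$-32 + O \left(-4\right) 3 \left(-3\right) = -32 + 6 \left(-4\right) 3 \left(-3\right) = -32 + 6 \left(\left(-12\right) \left(-3\right)\right) = -32 + 6 \cdot 36 = -32 + 216 = 184$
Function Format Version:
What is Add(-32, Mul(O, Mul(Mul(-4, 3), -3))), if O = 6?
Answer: 184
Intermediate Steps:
Add(-32, Mul(O, Mul(Mul(-4, 3), -3))) = Add(-32, Mul(6, Mul(Mul(-4, 3), -3))) = Add(-32, Mul(6, Mul(-12, -3))) = Add(-32, Mul(6, 36)) = Add(-32, 216) = 184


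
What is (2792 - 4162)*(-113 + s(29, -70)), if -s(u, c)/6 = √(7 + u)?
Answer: 204130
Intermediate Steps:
s(u, c) = -6*√(7 + u)
(2792 - 4162)*(-113 + s(29, -70)) = (2792 - 4162)*(-113 - 6*√(7 + 29)) = -1370*(-113 - 6*√36) = -1370*(-113 - 6*6) = -1370*(-113 - 36) = -1370*(-149) = 204130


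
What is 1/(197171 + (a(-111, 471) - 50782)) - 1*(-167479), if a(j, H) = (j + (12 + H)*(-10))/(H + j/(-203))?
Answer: 260745033287039/1556881957 ≈ 1.6748e+5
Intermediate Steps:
a(j, H) = (-120 + j - 10*H)/(H - j/203) (a(j, H) = (j + (-120 - 10*H))/(H + j*(-1/203)) = (-120 + j - 10*H)/(H - j/203))
1/(197171 + (a(-111, 471) - 50782)) - 1*(-167479) = 1/(197171 + (203*(-120 - 111 - 10*471)/(-1*(-111) + 203*471) - 50782)) - 1*(-167479) = 1/(197171 + (203*(-120 - 111 - 4710)/(111 + 95613) - 50782)) + 167479 = 1/(197171 + (203*(-4941)/95724 - 50782)) + 167479 = 1/(197171 + (203*(1/95724)*(-4941) - 50782)) + 167479 = 1/(197171 + (-111447/10636 - 50782)) + 167479 = 1/(197171 - 540228799/10636) + 167479 = 1/(1556881957/10636) + 167479 = 10636/1556881957 + 167479 = 260745033287039/1556881957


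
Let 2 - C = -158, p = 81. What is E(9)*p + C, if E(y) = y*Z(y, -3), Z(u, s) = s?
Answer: -2027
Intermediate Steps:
E(y) = -3*y (E(y) = y*(-3) = -3*y)
C = 160 (C = 2 - 1*(-158) = 2 + 158 = 160)
E(9)*p + C = -3*9*81 + 160 = -27*81 + 160 = -2187 + 160 = -2027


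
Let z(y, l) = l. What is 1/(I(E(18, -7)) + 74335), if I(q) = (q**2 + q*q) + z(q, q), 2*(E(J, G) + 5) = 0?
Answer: 1/74380 ≈ 1.3444e-5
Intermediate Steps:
E(J, G) = -5 (E(J, G) = -5 + (1/2)*0 = -5 + 0 = -5)
I(q) = q + 2*q**2 (I(q) = (q**2 + q*q) + q = (q**2 + q**2) + q = 2*q**2 + q = q + 2*q**2)
1/(I(E(18, -7)) + 74335) = 1/(-5*(1 + 2*(-5)) + 74335) = 1/(-5*(1 - 10) + 74335) = 1/(-5*(-9) + 74335) = 1/(45 + 74335) = 1/74380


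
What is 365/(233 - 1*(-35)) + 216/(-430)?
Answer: 49531/57620 ≈ 0.85961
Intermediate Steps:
365/(233 - 1*(-35)) + 216/(-430) = 365/(233 + 35) + 216*(-1/430) = 365/268 - 108/215 = 49531/57620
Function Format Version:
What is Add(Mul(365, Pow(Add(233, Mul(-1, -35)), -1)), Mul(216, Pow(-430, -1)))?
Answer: Rational(49531, 57620) ≈ 0.85961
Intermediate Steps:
Add(Mul(365, Pow(Add(233, Mul(-1, -35)), -1)), Mul(216, Pow(-430, -1))) = Add(Mul(365, Pow(Add(233, 35), -1)), Mul(216, Rational(-1, 430))) = Add(Mul(365, Pow(268, -1)), Rational(-108, 215)) = Add(Mul(365, Rational(1, 268)), Rational(-108, 215)) = Add(Rational(365, 268), Rational(-108, 215)) = Rational(49531, 57620)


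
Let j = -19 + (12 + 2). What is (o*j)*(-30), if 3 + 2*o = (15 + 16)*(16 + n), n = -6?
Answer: 23025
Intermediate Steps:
o = 307/2 (o = -3/2 + ((15 + 16)*(16 - 6))/2 = -3/2 + (31*10)/2 = -3/2 + (1/2)*310 = -3/2 + 155 = 307/2 ≈ 153.50)
j = -5 (j = -19 + 14 = -5)
(o*j)*(-30) = ((307/2)*(-5))*(-30) = -1535/2*(-30) = 23025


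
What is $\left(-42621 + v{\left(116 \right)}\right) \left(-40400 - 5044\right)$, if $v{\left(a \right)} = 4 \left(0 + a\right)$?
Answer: $1915782708$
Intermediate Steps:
$v{\left(a \right)} = 4 a$
$\left(-42621 + v{\left(116 \right)}\right) \left(-40400 - 5044\right) = \left(-42621 + 4 \cdot 116\right) \left(-40400 - 5044\right) = \left(-42621 + 464\right) \left(-45444\right) = \left(-42157\right) \left(-45444\right) = 1915782708$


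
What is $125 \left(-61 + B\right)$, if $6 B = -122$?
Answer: $- \frac{30500}{3} \approx -10167.0$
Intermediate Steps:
$B = - \frac{61}{3}$ ($B = \frac{1}{6} \left(-122\right) = - \frac{61}{3} \approx -20.333$)
$125 \left(-61 + B\right) = 125 \left(-61 - \frac{61}{3}\right) = 125 \left(- \frac{244}{3}\right) = - \frac{30500}{3}$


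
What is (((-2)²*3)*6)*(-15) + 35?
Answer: -1045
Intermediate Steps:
(((-2)²*3)*6)*(-15) + 35 = ((4*3)*6)*(-15) + 35 = (12*6)*(-15) + 35 = 72*(-15) + 35 = -1080 + 35 = -1045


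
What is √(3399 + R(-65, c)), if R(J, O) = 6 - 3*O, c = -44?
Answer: 3*√393 ≈ 59.473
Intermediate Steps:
√(3399 + R(-65, c)) = √(3399 + (6 - 3*(-44))) = √(3399 + (6 + 132)) = √(3399 + 138) = √3537 = 3*√393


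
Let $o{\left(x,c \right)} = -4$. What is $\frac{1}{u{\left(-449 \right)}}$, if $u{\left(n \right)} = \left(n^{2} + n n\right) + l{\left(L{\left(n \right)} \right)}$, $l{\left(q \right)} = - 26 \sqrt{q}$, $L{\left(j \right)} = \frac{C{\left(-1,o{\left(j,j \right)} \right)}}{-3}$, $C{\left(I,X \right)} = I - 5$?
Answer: $\frac{201601}{81285925726} + \frac{13 \sqrt{2}}{81285925726} \approx 2.4804 \cdot 10^{-6}$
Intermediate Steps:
$C{\left(I,X \right)} = -5 + I$
$L{\left(j \right)} = 2$ ($L{\left(j \right)} = \frac{-5 - 1}{-3} = \left(-6\right) \left(- \frac{1}{3}\right) = 2$)
$u{\left(n \right)} = - 26 \sqrt{2} + 2 n^{2}$ ($u{\left(n \right)} = \left(n^{2} + n n\right) - 26 \sqrt{2} = \left(n^{2} + n^{2}\right) - 26 \sqrt{2} = 2 n^{2} - 26 \sqrt{2} = - 26 \sqrt{2} + 2 n^{2}$)
$\frac{1}{u{\left(-449 \right)}} = \frac{1}{- 26 \sqrt{2} + 2 \left(-449\right)^{2}} = \frac{1}{- 26 \sqrt{2} + 2 \cdot 201601} = \frac{1}{- 26 \sqrt{2} + 403202} = \frac{1}{403202 - 26 \sqrt{2}}$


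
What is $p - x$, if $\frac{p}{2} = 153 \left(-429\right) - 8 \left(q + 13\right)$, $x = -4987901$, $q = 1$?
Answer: $4856403$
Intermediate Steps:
$p = -131498$ ($p = 2 \left(153 \left(-429\right) - 8 \left(1 + 13\right)\right) = 2 \left(-65637 - 112\right) = 2 \left(-65749\right) = -131498$)
$p - x = -131498 - -4987901 = -131498 + 4987901 = 4856403$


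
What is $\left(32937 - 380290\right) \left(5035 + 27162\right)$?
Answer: $-11183724541$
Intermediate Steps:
$\left(32937 - 380290\right) \left(5035 + 27162\right) = \left(-347353\right) 32197 = -11183724541$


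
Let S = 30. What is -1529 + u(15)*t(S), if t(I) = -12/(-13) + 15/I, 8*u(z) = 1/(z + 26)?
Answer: -13039275/8528 ≈ -1529.0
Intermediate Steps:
u(z) = 1/(8*(26 + z)) (u(z) = 1/(8*(z + 26)) = 1/(8*(26 + z)))
t(I) = 12/13 + 15/I (t(I) = -12*(-1/13) + 15/I = 12/13 + 15/I)
-1529 + u(15)*t(S) = -1529 + (1/(8*(26 + 15)))*(12/13 + 15/30) = -1529 + ((1/8)/41)*(12/13 + 15*(1/30)) = -1529 + ((1/8)*(1/41))*(12/13 + 1/2) = -1529 + (1/328)*(37/26) = -1529 + 37/8528 = -13039275/8528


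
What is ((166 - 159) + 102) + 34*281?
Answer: 9663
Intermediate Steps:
((166 - 159) + 102) + 34*281 = (7 + 102) + 9554 = 109 + 9554 = 9663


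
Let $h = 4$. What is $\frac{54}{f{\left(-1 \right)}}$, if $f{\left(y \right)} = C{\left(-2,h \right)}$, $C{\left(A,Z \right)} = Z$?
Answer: $\frac{27}{2} \approx 13.5$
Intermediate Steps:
$f{\left(y \right)} = 4$
$\frac{54}{f{\left(-1 \right)}} = \frac{54}{4} = 54 \cdot \frac{1}{4} = \frac{27}{2}$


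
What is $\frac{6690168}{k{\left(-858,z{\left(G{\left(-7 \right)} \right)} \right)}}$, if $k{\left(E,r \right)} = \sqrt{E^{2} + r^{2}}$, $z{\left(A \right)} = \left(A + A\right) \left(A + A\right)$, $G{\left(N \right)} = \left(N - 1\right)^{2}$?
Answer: $\frac{3345084 \sqrt{67292905}}{67292905} \approx 407.78$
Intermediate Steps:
$G{\left(N \right)} = \left(-1 + N\right)^{2}$
$z{\left(A \right)} = 4 A^{2}$ ($z{\left(A \right)} = 2 A 2 A = 4 A^{2}$)
$\frac{6690168}{k{\left(-858,z{\left(G{\left(-7 \right)} \right)} \right)}} = \frac{6690168}{\sqrt{\left(-858\right)^{2} + \left(4 \left(\left(-1 - 7\right)^{2}\right)^{2}\right)^{2}}} = \frac{6690168}{\sqrt{736164 + \left(4 \left(\left(-8\right)^{2}\right)^{2}\right)^{2}}} = \frac{6690168}{\sqrt{736164 + \left(4 \cdot 64^{2}\right)^{2}}} = \frac{6690168}{\sqrt{736164 + \left(4 \cdot 4096\right)^{2}}} = \frac{6690168}{\sqrt{736164 + 16384^{2}}} = \frac{6690168}{\sqrt{736164 + 268435456}} = \frac{6690168}{\sqrt{269171620}} = \frac{6690168}{2 \sqrt{67292905}} = 6690168 \frac{\sqrt{67292905}}{134585810} = \frac{3345084 \sqrt{67292905}}{67292905}$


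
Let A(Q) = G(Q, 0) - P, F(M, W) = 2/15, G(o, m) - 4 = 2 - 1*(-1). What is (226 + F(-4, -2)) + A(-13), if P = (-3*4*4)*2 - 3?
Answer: 4982/15 ≈ 332.13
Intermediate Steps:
G(o, m) = 7 (G(o, m) = 4 + (2 - 1*(-1)) = 4 + (2 + 1) = 4 + 3 = 7)
F(M, W) = 2/15 (F(M, W) = 2*(1/15) = 2/15)
P = -99 (P = -12*4*2 - 3 = -48*2 - 3 = -96 - 3 = -99)
A(Q) = 106 (A(Q) = 7 - 1*(-99) = 7 + 99 = 106)
(226 + F(-4, -2)) + A(-13) = (226 + 2/15) + 106 = 3392/15 + 106 = 4982/15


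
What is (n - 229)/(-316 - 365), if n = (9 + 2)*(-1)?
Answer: 80/227 ≈ 0.35242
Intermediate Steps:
n = -11 (n = 11*(-1) = -11)
(n - 229)/(-316 - 365) = (-11 - 229)/(-316 - 365) = -240/(-681) = -240*(-1/681) = 80/227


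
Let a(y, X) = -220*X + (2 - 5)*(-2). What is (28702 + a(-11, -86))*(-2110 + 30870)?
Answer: 1369781280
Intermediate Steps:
a(y, X) = 6 - 220*X (a(y, X) = -220*X - 3*(-2) = -220*X + 6 = 6 - 220*X)
(28702 + a(-11, -86))*(-2110 + 30870) = (28702 + (6 - 220*(-86)))*(-2110 + 30870) = (28702 + (6 + 18920))*28760 = (28702 + 18926)*28760 = 47628*28760 = 1369781280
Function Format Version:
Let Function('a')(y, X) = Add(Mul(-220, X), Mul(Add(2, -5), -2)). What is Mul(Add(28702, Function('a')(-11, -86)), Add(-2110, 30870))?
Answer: 1369781280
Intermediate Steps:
Function('a')(y, X) = Add(6, Mul(-220, X)) (Function('a')(y, X) = Add(Mul(-220, X), Mul(-3, -2)) = Add(Mul(-220, X), 6) = Add(6, Mul(-220, X)))
Mul(Add(28702, Function('a')(-11, -86)), Add(-2110, 30870)) = Mul(Add(28702, Add(6, Mul(-220, -86))), Add(-2110, 30870)) = Mul(Add(28702, Add(6, 18920)), 28760) = Mul(Add(28702, 18926), 28760) = Mul(47628, 28760) = 1369781280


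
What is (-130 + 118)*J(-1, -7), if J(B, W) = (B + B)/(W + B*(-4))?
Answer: -8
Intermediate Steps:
J(B, W) = 2*B/(W - 4*B) (J(B, W) = (2*B)/(W - 4*B) = 2*B/(W - 4*B))
(-130 + 118)*J(-1, -7) = (-130 + 118)*(-2*(-1)/(-1*(-7) + 4*(-1))) = -(-24)*(-1)/(7 - 4) = -(-24)*(-1)/3 = -12*⅔ = -8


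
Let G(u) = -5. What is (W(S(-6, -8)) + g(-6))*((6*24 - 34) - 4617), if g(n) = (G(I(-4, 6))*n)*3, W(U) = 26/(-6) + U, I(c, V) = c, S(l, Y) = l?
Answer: -1077173/3 ≈ -3.5906e+5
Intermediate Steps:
W(U) = -13/3 + U (W(U) = 26*(-⅙) + U = -13/3 + U)
g(n) = -15*n (g(n) = -5*n*3 = -15*n)
(W(S(-6, -8)) + g(-6))*((6*24 - 34) - 4617) = ((-13/3 - 6) - 15*(-6))*((6*24 - 34) - 4617) = (-31/3 + 90)*((144 - 34) - 4617) = 239*(110 - 4617)/3 = (239/3)*(-4507) = -1077173/3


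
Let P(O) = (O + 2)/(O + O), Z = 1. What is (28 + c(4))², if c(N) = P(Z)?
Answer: 3481/4 ≈ 870.25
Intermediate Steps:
P(O) = (2 + O)/(2*O) (P(O) = (2 + O)/((2*O)) = (2 + O)*(1/(2*O)) = (2 + O)/(2*O))
c(N) = 3/2 (c(N) = (½)*(2 + 1)/1 = (½)*1*3 = 3/2)
(28 + c(4))² = (28 + 3/2)² = (59/2)² = 3481/4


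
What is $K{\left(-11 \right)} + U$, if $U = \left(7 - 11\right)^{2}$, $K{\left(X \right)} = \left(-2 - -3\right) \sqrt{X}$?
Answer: $16 + i \sqrt{11} \approx 16.0 + 3.3166 i$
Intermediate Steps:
$K{\left(X \right)} = \sqrt{X}$ ($K{\left(X \right)} = \left(-2 + 3\right) \sqrt{X} = 1 \sqrt{X} = \sqrt{X}$)
$U = 16$ ($U = \left(-4\right)^{2} = 16$)
$K{\left(-11 \right)} + U = \sqrt{-11} + 16 = i \sqrt{11} + 16 = 16 + i \sqrt{11}$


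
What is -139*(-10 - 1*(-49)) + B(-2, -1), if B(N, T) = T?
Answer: -5422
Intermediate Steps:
-139*(-10 - 1*(-49)) + B(-2, -1) = -139*(-10 - 1*(-49)) - 1 = -139*(-10 + 49) - 1 = -139*39 - 1 = -5421 - 1 = -5422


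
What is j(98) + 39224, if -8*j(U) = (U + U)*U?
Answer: 36823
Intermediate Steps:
j(U) = -U²/4 (j(U) = -(U + U)*U/8 = -2*U*U/8 = -U²/4)
j(98) + 39224 = -¼*98² + 39224 = -¼*9604 + 39224 = -2401 + 39224 = 36823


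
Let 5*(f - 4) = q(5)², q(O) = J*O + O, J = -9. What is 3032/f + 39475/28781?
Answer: 25013473/2331261 ≈ 10.730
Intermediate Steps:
q(O) = -8*O (q(O) = -9*O + O = -8*O)
f = 324 (f = 4 + (-8*5)²/5 = 4 + (⅕)*(-40)² = 4 + (⅕)*1600 = 4 + 320 = 324)
3032/f + 39475/28781 = 3032/324 + 39475/28781 = 3032*(1/324) + 39475*(1/28781) = 758/81 + 39475/28781 = 25013473/2331261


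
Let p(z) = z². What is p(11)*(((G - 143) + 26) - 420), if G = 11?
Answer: -63646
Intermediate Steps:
p(11)*(((G - 143) + 26) - 420) = 11²*(((11 - 143) + 26) - 420) = 121*((-132 + 26) - 420) = 121*(-106 - 420) = 121*(-526) = -63646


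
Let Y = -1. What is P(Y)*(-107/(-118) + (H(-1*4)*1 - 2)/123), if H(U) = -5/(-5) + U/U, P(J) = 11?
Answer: 1177/118 ≈ 9.9746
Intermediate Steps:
H(U) = 2 (H(U) = -5*(-⅕) + 1 = 1 + 1 = 2)
P(Y)*(-107/(-118) + (H(-1*4)*1 - 2)/123) = 11*(-107/(-118) + (2*1 - 2)/123) = 11*(-107*(-1/118) + (2 - 2)*(1/123)) = 11*(107/118 + 0*(1/123)) = 11*(107/118 + 0) = 11*(107/118) = 1177/118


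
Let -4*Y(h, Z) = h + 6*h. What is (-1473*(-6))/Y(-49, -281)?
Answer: 35352/343 ≈ 103.07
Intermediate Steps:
Y(h, Z) = -7*h/4 (Y(h, Z) = -(h + 6*h)/4 = -7*h/4)
(-1473*(-6))/Y(-49, -281) = (-1473*(-6))/((-7/4*(-49))) = 8838/(343/4) = 8838*(4/343) = 35352/343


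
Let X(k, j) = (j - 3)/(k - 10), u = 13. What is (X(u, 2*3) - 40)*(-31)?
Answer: 1209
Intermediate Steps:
X(k, j) = (-3 + j)/(-10 + k)
(X(u, 2*3) - 40)*(-31) = ((-3 + 2*3)/(-10 + 13) - 40)*(-31) = ((-3 + 6)/3 - 40)*(-31) = ((⅓)*3 - 40)*(-31) = (1 - 40)*(-31) = -39*(-31) = 1209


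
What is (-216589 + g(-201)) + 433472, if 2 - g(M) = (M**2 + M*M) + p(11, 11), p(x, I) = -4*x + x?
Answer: 136116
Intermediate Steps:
p(x, I) = -3*x
g(M) = 35 - 2*M**2 (g(M) = 2 - ((M**2 + M*M) - 3*11) = 2 - ((M**2 + M**2) - 33) = 2 - (2*M**2 - 33) = 2 - (-33 + 2*M**2) = 2 + (33 - 2*M**2) = 35 - 2*M**2)
(-216589 + g(-201)) + 433472 = (-216589 + (35 - 2*(-201)**2)) + 433472 = (-216589 + (35 - 2*40401)) + 433472 = (-216589 + (35 - 80802)) + 433472 = (-216589 - 80767) + 433472 = -297356 + 433472 = 136116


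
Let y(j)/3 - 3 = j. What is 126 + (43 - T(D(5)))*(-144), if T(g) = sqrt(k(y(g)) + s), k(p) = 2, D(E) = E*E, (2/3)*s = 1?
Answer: -6066 + 72*sqrt(14) ≈ -5796.6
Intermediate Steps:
s = 3/2 (s = (3/2)*1 = 3/2 ≈ 1.5000)
D(E) = E**2
y(j) = 9 + 3*j
T(g) = sqrt(14)/2 (T(g) = sqrt(2 + 3/2) = sqrt(7/2) = sqrt(14)/2)
126 + (43 - T(D(5)))*(-144) = 126 + (43 - sqrt(14)/2)*(-144) = 126 + (-6192 + 72*sqrt(14)) = -6066 + 72*sqrt(14)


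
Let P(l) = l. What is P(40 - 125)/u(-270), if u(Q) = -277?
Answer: 85/277 ≈ 0.30686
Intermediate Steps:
P(40 - 125)/u(-270) = (40 - 125)/(-277) = -85*(-1/277) = 85/277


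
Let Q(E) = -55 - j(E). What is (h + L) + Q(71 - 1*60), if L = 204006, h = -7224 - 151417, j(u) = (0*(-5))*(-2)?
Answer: 45310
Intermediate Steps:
j(u) = 0 (j(u) = 0*(-2) = 0)
Q(E) = -55 (Q(E) = -55 - 1*0 = -55 + 0 = -55)
h = -158641
(h + L) + Q(71 - 1*60) = (-158641 + 204006) - 55 = 45365 - 55 = 45310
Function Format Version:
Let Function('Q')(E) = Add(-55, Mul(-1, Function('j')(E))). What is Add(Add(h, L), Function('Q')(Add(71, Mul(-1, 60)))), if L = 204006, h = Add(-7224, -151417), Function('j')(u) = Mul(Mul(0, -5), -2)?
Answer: 45310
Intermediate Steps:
Function('j')(u) = 0 (Function('j')(u) = Mul(0, -2) = 0)
Function('Q')(E) = -55 (Function('Q')(E) = Add(-55, Mul(-1, 0)) = Add(-55, 0) = -55)
h = -158641
Add(Add(h, L), Function('Q')(Add(71, Mul(-1, 60)))) = Add(Add(-158641, 204006), -55) = Add(45365, -55) = 45310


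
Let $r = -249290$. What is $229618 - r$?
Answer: $478908$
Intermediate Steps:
$229618 - r = 229618 - -249290 = 229618 + 249290 = 478908$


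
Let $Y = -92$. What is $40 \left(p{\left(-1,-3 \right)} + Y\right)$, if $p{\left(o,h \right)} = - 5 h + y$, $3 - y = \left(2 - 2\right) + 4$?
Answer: $-3120$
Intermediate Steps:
$y = -1$ ($y = 3 - \left(\left(2 - 2\right) + 4\right) = 3 - \left(0 + 4\right) = 3 - 4 = -1$)
$p{\left(o,h \right)} = -1 - 5 h$ ($p{\left(o,h \right)} = - 5 h - 1 = -1 - 5 h$)
$40 \left(p{\left(-1,-3 \right)} + Y\right) = 40 \left(\left(-1 - -15\right) - 92\right) = 40 \left(\left(-1 + 15\right) - 92\right) = 40 \left(14 - 92\right) = 40 \left(-78\right) = -3120$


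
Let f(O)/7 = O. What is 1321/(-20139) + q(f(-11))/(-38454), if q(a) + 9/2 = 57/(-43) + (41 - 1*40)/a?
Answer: -15981140971/244202050092 ≈ -0.065442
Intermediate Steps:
f(O) = 7*O
q(a) = -501/86 + 1/a (q(a) = -9/2 + (57/(-43) + (41 - 1*40)/a) = -9/2 + (57*(-1/43) + (41 - 40)/a) = -9/2 + (-57/43 + 1/a) = -501/86 + 1/a)
1321/(-20139) + q(f(-11))/(-38454) = 1321/(-20139) + (-501/86 + 1/(7*(-11)))/(-38454) = 1321*(-1/20139) + (-501/86 + 1/(-77))*(-1/38454) = -1321/20139 + (-501/86 - 1/77)*(-1/38454) = -1321/20139 - 38663/6622*(-1/38454) = -1321/20139 + 38663/254642388 = -15981140971/244202050092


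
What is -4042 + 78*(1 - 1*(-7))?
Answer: -3418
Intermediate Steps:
-4042 + 78*(1 - 1*(-7)) = -4042 + 78*(1 + 7) = -4042 + 78*8 = -4042 + 624 = -3418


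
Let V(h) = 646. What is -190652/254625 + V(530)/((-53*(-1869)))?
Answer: -297157578/400355375 ≈ -0.74223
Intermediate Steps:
-190652/254625 + V(530)/((-53*(-1869))) = -190652/254625 + 646/((-53*(-1869))) = -190652*1/254625 + 646/99057 = -27236/36375 + 646*(1/99057) = -27236/36375 + 646/99057 = -297157578/400355375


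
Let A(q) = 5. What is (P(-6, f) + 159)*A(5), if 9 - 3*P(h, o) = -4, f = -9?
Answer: 2450/3 ≈ 816.67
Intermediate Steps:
P(h, o) = 13/3 (P(h, o) = 3 - ⅓*(-4) = 3 + 4/3 = 13/3)
(P(-6, f) + 159)*A(5) = (13/3 + 159)*5 = (490/3)*5 = 2450/3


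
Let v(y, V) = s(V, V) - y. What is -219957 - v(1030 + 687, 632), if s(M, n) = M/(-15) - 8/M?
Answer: -258564457/1185 ≈ -2.1820e+5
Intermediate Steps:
s(M, n) = -8/M - M/15 (s(M, n) = M*(-1/15) - 8/M = -M/15 - 8/M = -8/M - M/15)
v(y, V) = -y - 8/V - V/15 (v(y, V) = (-8/V - V/15) - y = -y - 8/V - V/15)
-219957 - v(1030 + 687, 632) = -219957 - (-(1030 + 687) - 8/632 - 1/15*632) = -219957 - (-1*1717 - 8*1/632 - 632/15) = -219957 - (-1717 - 1/79 - 632/15) = -219957 - 1*(-2084588/1185) = -219957 + 2084588/1185 = -258564457/1185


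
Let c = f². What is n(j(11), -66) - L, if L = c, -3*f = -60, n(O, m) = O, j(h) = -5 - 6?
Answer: -411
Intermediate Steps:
j(h) = -11
f = 20 (f = -⅓*(-60) = 20)
c = 400 (c = 20² = 400)
L = 400
n(j(11), -66) - L = -11 - 1*400 = -11 - 400 = -411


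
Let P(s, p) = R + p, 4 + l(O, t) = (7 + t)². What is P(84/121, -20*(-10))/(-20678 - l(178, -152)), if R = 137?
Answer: -337/41699 ≈ -0.0080817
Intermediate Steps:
l(O, t) = -4 + (7 + t)²
P(s, p) = 137 + p
P(84/121, -20*(-10))/(-20678 - l(178, -152)) = (137 - 20*(-10))/(-20678 - (-4 + (7 - 152)²)) = (137 + 200)/(-20678 - (-4 + (-145)²)) = 337/(-20678 - (-4 + 21025)) = 337/(-20678 - 1*21021) = 337/(-20678 - 21021) = 337/(-41699) = 337*(-1/41699) = -337/41699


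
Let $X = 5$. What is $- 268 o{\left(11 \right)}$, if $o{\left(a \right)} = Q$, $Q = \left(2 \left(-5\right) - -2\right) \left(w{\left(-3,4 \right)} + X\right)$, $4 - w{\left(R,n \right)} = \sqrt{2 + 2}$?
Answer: $15008$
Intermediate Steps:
$w{\left(R,n \right)} = 2$ ($w{\left(R,n \right)} = 4 - \sqrt{2 + 2} = 4 - \sqrt{4} = 4 - 2 = 2$)
$Q = -56$ ($Q = \left(2 \left(-5\right) - -2\right) \left(2 + 5\right) = \left(-10 + 2\right) 7 = \left(-8\right) 7 = -56$)
$o{\left(a \right)} = -56$
$- 268 o{\left(11 \right)} = \left(-268\right) \left(-56\right) = 15008$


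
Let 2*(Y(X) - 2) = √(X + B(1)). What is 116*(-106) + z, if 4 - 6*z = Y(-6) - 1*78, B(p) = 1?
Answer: -36848/3 - I*√5/12 ≈ -12283.0 - 0.18634*I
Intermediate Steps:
Y(X) = 2 + √(1 + X)/2 (Y(X) = 2 + √(X + 1)/2 = 2 + √(1 + X)/2)
z = 40/3 - I*√5/12 (z = ⅔ - ((2 + √(1 - 6)/2) - 1*78)/6 = ⅔ - ((2 + √(-5)/2) - 78)/6 = ⅔ - ((2 + (I*√5)/2) - 78)/6 = ⅔ - ((2 + I*√5/2) - 78)/6 = ⅔ - (-76 + I*√5/2)/6 = ⅔ + (38/3 - I*√5/12) = 40/3 - I*√5/12 ≈ 13.333 - 0.18634*I)
116*(-106) + z = 116*(-106) + (40/3 - I*√5/12) = -12296 + (40/3 - I*√5/12) = -36848/3 - I*√5/12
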